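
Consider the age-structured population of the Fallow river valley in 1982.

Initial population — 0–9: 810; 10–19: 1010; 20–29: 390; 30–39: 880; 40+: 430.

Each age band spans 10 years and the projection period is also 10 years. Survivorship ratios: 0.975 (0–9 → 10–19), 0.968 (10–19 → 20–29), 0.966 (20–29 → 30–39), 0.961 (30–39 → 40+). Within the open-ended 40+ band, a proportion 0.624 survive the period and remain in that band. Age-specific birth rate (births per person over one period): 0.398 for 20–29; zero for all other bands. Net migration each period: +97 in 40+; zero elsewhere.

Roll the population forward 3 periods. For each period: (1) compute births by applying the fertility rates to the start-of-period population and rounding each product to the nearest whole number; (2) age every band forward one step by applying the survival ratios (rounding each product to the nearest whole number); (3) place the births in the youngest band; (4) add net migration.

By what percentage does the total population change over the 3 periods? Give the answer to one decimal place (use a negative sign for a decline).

-5.4

Numbering the groups 1..5 from youngest to oldest:
— Period 1 —
Births: 390 × 0.398 = 155
Group 2: 810 × 0.975 = 790
Group 3: 1010 × 0.968 = 978
Group 4: 390 × 0.966 = 377
Group 5: 880 × 0.961 + 430 × 0.624 = 846 + 268 = 1114
Net migration: Group 5 + 97 → 1211
Giving 155 / 790 / 978 / 377 / 1211.
— Period 2 —
Births: 978 × 0.398 = 389
Group 2: 155 × 0.975 = 151
Group 3: 790 × 0.968 = 765
Group 4: 978 × 0.966 = 945
Group 5: 377 × 0.961 + 1211 × 0.624 = 362 + 756 = 1118
Net migration: Group 5 + 97 → 1215
Giving 389 / 151 / 765 / 945 / 1215.
— Period 3 —
Births: 765 × 0.398 = 304
Group 2: 389 × 0.975 = 379
Group 3: 151 × 0.968 = 146
Group 4: 765 × 0.966 = 739
Group 5: 945 × 0.961 + 1215 × 0.624 = 908 + 758 = 1666
Net migration: Group 5 + 97 → 1763
Giving 304 / 379 / 146 / 739 / 1763.
Total: 3520 → 3331; change = -189; percentage change = -5.4%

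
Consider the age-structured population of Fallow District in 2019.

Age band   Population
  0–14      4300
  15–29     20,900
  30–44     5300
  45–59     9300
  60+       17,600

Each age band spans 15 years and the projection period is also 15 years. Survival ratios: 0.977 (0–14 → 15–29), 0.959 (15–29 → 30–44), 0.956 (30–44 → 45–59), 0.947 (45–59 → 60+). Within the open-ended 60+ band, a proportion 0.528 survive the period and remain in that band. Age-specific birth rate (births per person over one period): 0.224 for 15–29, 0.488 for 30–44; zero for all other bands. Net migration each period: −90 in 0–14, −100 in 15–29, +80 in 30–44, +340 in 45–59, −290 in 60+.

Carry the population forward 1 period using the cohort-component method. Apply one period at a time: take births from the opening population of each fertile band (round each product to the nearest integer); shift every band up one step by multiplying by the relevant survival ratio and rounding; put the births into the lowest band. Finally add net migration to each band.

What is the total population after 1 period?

(Bands numbered youngest = 1 to oldest = 5.)
Period 1:
Births: 20900 × 0.224 = 4682 ; 5300 × 0.488 = 2586 → total 7268
Band 2: 4300 × 0.977 = 4201
Band 3: 20900 × 0.959 = 20043
Band 4: 5300 × 0.956 = 5067
Band 5: 9300 × 0.947 + 17600 × 0.528 = 8807 + 9293 = 18100
Net migration: Band 1 − 90 → 7178; Band 2 − 100 → 4101; Band 3 + 80 → 20123; Band 4 + 340 → 5407; Band 5 − 290 → 17810
Population now: 0–14=7178, 15–29=4101, 30–44=20123, 45–59=5407, 60+=17810
Total after period 1: 7178 + 4101 + 20123 + 5407 + 17810 = 54619

54619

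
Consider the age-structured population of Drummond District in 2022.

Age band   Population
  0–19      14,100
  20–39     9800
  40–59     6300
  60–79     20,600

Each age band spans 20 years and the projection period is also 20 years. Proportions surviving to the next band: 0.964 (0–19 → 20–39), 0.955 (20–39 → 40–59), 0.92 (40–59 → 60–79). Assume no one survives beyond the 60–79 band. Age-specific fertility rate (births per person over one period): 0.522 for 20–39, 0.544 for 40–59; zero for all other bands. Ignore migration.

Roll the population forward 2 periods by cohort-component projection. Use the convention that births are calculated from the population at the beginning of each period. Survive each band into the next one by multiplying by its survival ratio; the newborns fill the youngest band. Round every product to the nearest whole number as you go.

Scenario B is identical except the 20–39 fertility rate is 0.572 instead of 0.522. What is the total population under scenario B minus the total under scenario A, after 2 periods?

After projecting period 1:
Births: 9800 * 0.522 = 5116  |  6300 * 0.544 = 3427 — total 8543
20–39: 14100 * 0.964 = 13592
40–59: 9800 * 0.955 = 9359
60–79: 6300 * 0.92 = 5796
Giving 8543 / 13592 / 9359 / 5796.
After projecting period 2:
Births: 13592 * 0.522 = 7095  |  9359 * 0.544 = 5091 — total 12186
20–39: 8543 * 0.964 = 8235
40–59: 13592 * 0.955 = 12980
60–79: 9359 * 0.92 = 8610
Giving 12186 / 8235 / 12980 / 8610.
Scenario A total after 2 periods: 42011
Scenario B projection —
After projecting period 1:
Births: 9800 * 0.572 = 5606  |  6300 * 0.544 = 3427 — total 9033
20–39: 14100 * 0.964 = 13592
40–59: 9800 * 0.955 = 9359
60–79: 6300 * 0.92 = 5796
Giving 9033 / 13592 / 9359 / 5796.
After projecting period 2:
Births: 13592 * 0.572 = 7775  |  9359 * 0.544 = 5091 — total 12866
20–39: 9033 * 0.964 = 8708
40–59: 13592 * 0.955 = 12980
60–79: 9359 * 0.92 = 8610
Giving 12866 / 8708 / 12980 / 8610.
Scenario B total after 2 periods: 43164
Difference B − A = 43164 − 42011 = 1153

1153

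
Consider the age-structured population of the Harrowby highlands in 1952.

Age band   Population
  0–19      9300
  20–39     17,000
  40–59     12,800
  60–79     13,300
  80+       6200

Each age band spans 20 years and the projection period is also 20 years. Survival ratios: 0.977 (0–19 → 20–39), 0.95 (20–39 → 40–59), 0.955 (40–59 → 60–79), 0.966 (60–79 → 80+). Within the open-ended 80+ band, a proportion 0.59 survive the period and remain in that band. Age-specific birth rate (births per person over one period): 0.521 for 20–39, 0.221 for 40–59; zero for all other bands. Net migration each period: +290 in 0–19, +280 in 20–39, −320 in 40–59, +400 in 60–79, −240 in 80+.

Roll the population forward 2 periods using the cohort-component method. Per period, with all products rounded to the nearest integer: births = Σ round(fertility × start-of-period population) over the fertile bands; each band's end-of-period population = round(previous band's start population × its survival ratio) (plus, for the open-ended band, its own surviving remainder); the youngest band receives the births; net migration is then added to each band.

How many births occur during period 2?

8378

After projecting period 1:
Births: 17000 * 0.521 = 8857  |  12800 * 0.221 = 2829 — total 11686
20–39: 9300 * 0.977 = 9086
40–59: 17000 * 0.95 = 16150
60–79: 12800 * 0.955 = 12224
80+: 13300 * 0.966 + 6200 * 0.59 = 12848 + 3658 = 16506
Net migration: 0–19 + 290 → 11976; 20–39 + 280 → 9366; 40–59 − 320 → 15830; 60–79 + 400 → 12624; 80+ − 240 → 16266
Giving 11976 / 9366 / 15830 / 12624 / 16266.
After projecting period 2:
Births: 9366 * 0.521 = 4880  |  15830 * 0.221 = 3498 — total 8378
20–39: 11976 * 0.977 = 11701
40–59: 9366 * 0.95 = 8898
60–79: 15830 * 0.955 = 15118
80+: 12624 * 0.966 + 16266 * 0.59 = 12195 + 9597 = 21792
Net migration: 0–19 + 290 → 8668; 20–39 + 280 → 11981; 40–59 − 320 → 8578; 60–79 + 400 → 15518; 80+ − 240 → 21552
Giving 8668 / 11981 / 8578 / 15518 / 21552.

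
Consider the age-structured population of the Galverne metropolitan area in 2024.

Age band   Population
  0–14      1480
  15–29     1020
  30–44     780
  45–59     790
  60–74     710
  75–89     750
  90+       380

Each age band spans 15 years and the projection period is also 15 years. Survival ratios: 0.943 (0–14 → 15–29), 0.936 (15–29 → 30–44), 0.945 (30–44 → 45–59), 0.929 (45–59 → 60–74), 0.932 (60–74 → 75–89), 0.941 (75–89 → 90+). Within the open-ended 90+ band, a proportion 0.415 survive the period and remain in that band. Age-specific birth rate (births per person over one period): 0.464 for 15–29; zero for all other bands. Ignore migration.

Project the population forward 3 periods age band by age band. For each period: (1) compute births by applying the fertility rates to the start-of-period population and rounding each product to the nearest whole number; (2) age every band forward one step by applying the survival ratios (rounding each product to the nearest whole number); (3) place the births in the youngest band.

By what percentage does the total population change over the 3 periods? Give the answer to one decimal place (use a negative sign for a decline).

-15.4

— Period 1 —
Births: 1020 × 0.464 = 473
15–29: 1480 × 0.943 = 1396
30–44: 1020 × 0.936 = 955
45–59: 780 × 0.945 = 737
60–74: 790 × 0.929 = 734
75–89: 710 × 0.932 = 662
90+: 750 × 0.941 + 380 × 0.415 = 706 + 158 = 864
Population now: 0–14=473, 15–29=1396, 30–44=955, 45–59=737, 60–74=734, 75–89=662, 90+=864
— Period 2 —
Births: 1396 × 0.464 = 648
15–29: 473 × 0.943 = 446
30–44: 1396 × 0.936 = 1307
45–59: 955 × 0.945 = 902
60–74: 737 × 0.929 = 685
75–89: 734 × 0.932 = 684
90+: 662 × 0.941 + 864 × 0.415 = 623 + 359 = 982
Population now: 0–14=648, 15–29=446, 30–44=1307, 45–59=902, 60–74=685, 75–89=684, 90+=982
— Period 3 —
Births: 446 × 0.464 = 207
15–29: 648 × 0.943 = 611
30–44: 446 × 0.936 = 417
45–59: 1307 × 0.945 = 1235
60–74: 902 × 0.929 = 838
75–89: 685 × 0.932 = 638
90+: 684 × 0.941 + 982 × 0.415 = 644 + 408 = 1052
Population now: 0–14=207, 15–29=611, 30–44=417, 45–59=1235, 60–74=838, 75–89=638, 90+=1052
Total: 5910 → 4998; change = -912; percentage change = -15.4%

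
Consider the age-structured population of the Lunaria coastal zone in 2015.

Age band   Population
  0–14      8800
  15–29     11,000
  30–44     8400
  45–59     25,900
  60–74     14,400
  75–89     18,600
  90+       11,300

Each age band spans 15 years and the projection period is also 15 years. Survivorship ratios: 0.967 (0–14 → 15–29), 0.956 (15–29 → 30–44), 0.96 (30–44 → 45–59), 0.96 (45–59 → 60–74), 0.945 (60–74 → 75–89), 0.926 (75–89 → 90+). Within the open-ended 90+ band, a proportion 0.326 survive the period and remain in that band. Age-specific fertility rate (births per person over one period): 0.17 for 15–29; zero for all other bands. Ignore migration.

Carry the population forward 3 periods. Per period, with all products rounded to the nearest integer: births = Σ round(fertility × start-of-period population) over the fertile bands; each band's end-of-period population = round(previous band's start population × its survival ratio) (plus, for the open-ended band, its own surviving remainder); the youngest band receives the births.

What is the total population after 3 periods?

Numbering the bands 1..7 from youngest to oldest:
Period 1.
Births: 11000 * 0.17 = 1870
Band 2: 8800 * 0.967 = 8510
Band 3: 11000 * 0.956 = 10516
Band 4: 8400 * 0.96 = 8064
Band 5: 25900 * 0.96 = 24864
Band 6: 14400 * 0.945 = 13608
Band 7: 18600 * 0.926 + 11300 * 0.326 = 17224 + 3684 = 20908
→ [1870, 8510, 10516, 8064, 24864, 13608, 20908]
Period 2.
Births: 8510 * 0.17 = 1447
Band 2: 1870 * 0.967 = 1808
Band 3: 8510 * 0.956 = 8136
Band 4: 10516 * 0.96 = 10095
Band 5: 8064 * 0.96 = 7741
Band 6: 24864 * 0.945 = 23496
Band 7: 13608 * 0.926 + 20908 * 0.326 = 12601 + 6816 = 19417
→ [1447, 1808, 8136, 10095, 7741, 23496, 19417]
Period 3.
Births: 1808 * 0.17 = 307
Band 2: 1447 * 0.967 = 1399
Band 3: 1808 * 0.956 = 1728
Band 4: 8136 * 0.96 = 7811
Band 5: 10095 * 0.96 = 9691
Band 6: 7741 * 0.945 = 7315
Band 7: 23496 * 0.926 + 19417 * 0.326 = 21757 + 6330 = 28087
→ [307, 1399, 1728, 7811, 9691, 7315, 28087]
Total after period 3: 307 + 1399 + 1728 + 7811 + 9691 + 7315 + 28087 = 56338

56338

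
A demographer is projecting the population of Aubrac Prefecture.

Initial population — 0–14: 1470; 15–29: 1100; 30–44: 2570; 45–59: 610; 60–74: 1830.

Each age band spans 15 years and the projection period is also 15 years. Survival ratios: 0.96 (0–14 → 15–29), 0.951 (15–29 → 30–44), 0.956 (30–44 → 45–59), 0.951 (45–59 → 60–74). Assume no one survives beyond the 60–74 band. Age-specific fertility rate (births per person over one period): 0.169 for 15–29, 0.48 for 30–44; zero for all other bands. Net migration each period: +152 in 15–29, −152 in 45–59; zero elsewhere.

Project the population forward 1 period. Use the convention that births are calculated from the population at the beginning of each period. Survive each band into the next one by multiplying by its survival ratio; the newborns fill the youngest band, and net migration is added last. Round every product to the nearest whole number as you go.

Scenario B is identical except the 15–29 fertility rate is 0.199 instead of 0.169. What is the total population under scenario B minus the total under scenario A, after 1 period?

33

Call the bands 1 to 5, youngest first.
After projecting period 1:
Births: 1100 × 0.169 = 186, 2570 × 0.48 = 1234 → 1420
Band 2: 1470 × 0.96 = 1411
Band 3: 1100 × 0.951 = 1046
Band 4: 2570 × 0.956 = 2457
Band 5: 610 × 0.951 = 580
Net migration: Band 2 + 152 → 1563; Band 4 − 152 → 2305
Population now: 0–14=1420, 15–29=1563, 30–44=1046, 45–59=2305, 60–74=580
Scenario A total after 1 period: 6914
Scenario B projection —
After projecting period 1:
Births: 1100 × 0.199 = 219, 2570 × 0.48 = 1234 → 1453
Band 2: 1470 × 0.96 = 1411
Band 3: 1100 × 0.951 = 1046
Band 4: 2570 × 0.956 = 2457
Band 5: 610 × 0.951 = 580
Net migration: Band 2 + 152 → 1563; Band 4 − 152 → 2305
Population now: 0–14=1453, 15–29=1563, 30–44=1046, 45–59=2305, 60–74=580
Scenario B total after 1 period: 6947
Difference B − A = 6947 − 6914 = 33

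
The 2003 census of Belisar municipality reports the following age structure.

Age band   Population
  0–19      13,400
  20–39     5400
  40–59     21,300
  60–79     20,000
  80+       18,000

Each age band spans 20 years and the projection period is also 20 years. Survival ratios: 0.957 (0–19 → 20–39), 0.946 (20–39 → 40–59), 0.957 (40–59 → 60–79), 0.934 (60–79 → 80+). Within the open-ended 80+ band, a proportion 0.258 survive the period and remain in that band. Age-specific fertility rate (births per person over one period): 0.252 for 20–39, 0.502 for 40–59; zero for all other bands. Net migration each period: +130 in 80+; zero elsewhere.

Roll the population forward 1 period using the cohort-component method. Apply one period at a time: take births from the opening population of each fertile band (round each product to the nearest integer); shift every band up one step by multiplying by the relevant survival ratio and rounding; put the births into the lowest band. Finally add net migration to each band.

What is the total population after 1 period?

73824

— Period 1 —
Births: 5400 * 0.252 = 1361 ; 21300 * 0.502 = 10693 → total 12054
20–39: 13400 * 0.957 = 12824
40–59: 5400 * 0.946 = 5108
60–79: 21300 * 0.957 = 20384
80+: 20000 * 0.934 + 18000 * 0.258 = 18680 + 4644 = 23324
Net migration: 80+ + 130 → 23454
End of period: [12054, 12824, 5108, 20384, 23454]
Total after period 1: 12054 + 12824 + 5108 + 20384 + 23454 = 73824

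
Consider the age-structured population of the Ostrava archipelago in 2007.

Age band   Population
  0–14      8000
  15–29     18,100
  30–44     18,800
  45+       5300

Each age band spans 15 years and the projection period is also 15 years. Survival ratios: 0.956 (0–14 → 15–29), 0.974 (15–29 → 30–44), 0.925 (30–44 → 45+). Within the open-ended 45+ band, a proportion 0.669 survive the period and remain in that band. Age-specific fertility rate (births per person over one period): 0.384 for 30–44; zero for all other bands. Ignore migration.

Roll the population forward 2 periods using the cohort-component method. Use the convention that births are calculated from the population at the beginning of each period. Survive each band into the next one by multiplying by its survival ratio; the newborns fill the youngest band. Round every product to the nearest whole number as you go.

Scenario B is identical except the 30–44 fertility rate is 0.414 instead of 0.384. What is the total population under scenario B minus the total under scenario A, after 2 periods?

After projecting period 1:
Births: 18800 * 0.384 = 7219
15–29: 8000 * 0.956 = 7648
30–44: 18100 * 0.974 = 17629
45+: 18800 * 0.925 + 5300 * 0.669 = 17390 + 3546 = 20936
Giving 7219 / 7648 / 17629 / 20936.
After projecting period 2:
Births: 17629 * 0.384 = 6770
15–29: 7219 * 0.956 = 6901
30–44: 7648 * 0.974 = 7449
45+: 17629 * 0.925 + 20936 * 0.669 = 16307 + 14006 = 30313
Giving 6770 / 6901 / 7449 / 30313.
Scenario A total after 2 periods: 51433
Scenario B projection —
After projecting period 1:
Births: 18800 * 0.414 = 7783
15–29: 8000 * 0.956 = 7648
30–44: 18100 * 0.974 = 17629
45+: 18800 * 0.925 + 5300 * 0.669 = 17390 + 3546 = 20936
Giving 7783 / 7648 / 17629 / 20936.
After projecting period 2:
Births: 17629 * 0.414 = 7298
15–29: 7783 * 0.956 = 7441
30–44: 7648 * 0.974 = 7449
45+: 17629 * 0.925 + 20936 * 0.669 = 16307 + 14006 = 30313
Giving 7298 / 7441 / 7449 / 30313.
Scenario B total after 2 periods: 52501
Difference B − A = 52501 − 51433 = 1068

1068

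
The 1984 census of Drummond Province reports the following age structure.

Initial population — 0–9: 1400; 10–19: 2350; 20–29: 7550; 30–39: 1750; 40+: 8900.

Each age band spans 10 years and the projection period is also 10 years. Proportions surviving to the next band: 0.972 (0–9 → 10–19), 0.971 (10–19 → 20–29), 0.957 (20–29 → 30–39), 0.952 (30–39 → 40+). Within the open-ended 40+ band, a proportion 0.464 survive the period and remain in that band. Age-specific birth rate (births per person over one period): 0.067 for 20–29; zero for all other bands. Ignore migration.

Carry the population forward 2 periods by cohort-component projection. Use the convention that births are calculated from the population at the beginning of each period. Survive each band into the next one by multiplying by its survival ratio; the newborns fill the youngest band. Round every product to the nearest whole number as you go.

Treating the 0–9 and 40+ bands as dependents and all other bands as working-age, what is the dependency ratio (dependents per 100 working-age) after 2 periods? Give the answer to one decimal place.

243.1

— Period 1 —
Births: 7550 × 0.067 = 506
10–19: 1400 × 0.972 = 1361
20–29: 2350 × 0.971 = 2282
30–39: 7550 × 0.957 = 7225
40+: 1750 × 0.952 + 8900 × 0.464 = 1666 + 4130 = 5796
→ [506, 1361, 2282, 7225, 5796]
— Period 2 —
Births: 2282 × 0.067 = 153
10–19: 506 × 0.972 = 492
20–29: 1361 × 0.971 = 1322
30–39: 2282 × 0.957 = 2184
40+: 7225 × 0.952 + 5796 × 0.464 = 6878 + 2689 = 9567
→ [153, 492, 1322, 2184, 9567]
Dependents (band 0–9 + band 40+) = 153 + 9567 = 9720; working-age = 3998; ratio = 9720/3998 × 100 = 243.1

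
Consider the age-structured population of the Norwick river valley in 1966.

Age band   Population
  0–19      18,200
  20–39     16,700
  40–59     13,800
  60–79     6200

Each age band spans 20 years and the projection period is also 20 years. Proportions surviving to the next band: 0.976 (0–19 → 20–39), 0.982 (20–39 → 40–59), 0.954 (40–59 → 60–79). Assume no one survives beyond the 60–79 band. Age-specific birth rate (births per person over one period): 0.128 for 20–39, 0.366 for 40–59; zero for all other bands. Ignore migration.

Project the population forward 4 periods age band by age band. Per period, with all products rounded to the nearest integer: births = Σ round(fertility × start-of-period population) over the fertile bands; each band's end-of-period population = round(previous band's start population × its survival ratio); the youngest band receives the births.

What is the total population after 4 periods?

Call the bands 1 to 4, youngest first.
Period 1.
Births: 16700 × 0.128 = 2138, 13800 × 0.366 = 5051 → total 7189
Band 2: 18200 × 0.976 = 17763
Band 3: 16700 × 0.982 = 16399
Band 4: 13800 × 0.954 = 13165
Population now: 0–19=7189, 20–39=17763, 40–59=16399, 60–79=13165
Period 2.
Births: 17763 × 0.128 = 2274, 16399 × 0.366 = 6002 → total 8276
Band 2: 7189 × 0.976 = 7016
Band 3: 17763 × 0.982 = 17443
Band 4: 16399 × 0.954 = 15645
Population now: 0–19=8276, 20–39=7016, 40–59=17443, 60–79=15645
Period 3.
Births: 7016 × 0.128 = 898, 17443 × 0.366 = 6384 → total 7282
Band 2: 8276 × 0.976 = 8077
Band 3: 7016 × 0.982 = 6890
Band 4: 17443 × 0.954 = 16641
Population now: 0–19=7282, 20–39=8077, 40–59=6890, 60–79=16641
Period 4.
Births: 8077 × 0.128 = 1034, 6890 × 0.366 = 2522 → total 3556
Band 2: 7282 × 0.976 = 7107
Band 3: 8077 × 0.982 = 7932
Band 4: 6890 × 0.954 = 6573
Population now: 0–19=3556, 20–39=7107, 40–59=7932, 60–79=6573
Total after period 4: 3556 + 7107 + 7932 + 6573 = 25168

25168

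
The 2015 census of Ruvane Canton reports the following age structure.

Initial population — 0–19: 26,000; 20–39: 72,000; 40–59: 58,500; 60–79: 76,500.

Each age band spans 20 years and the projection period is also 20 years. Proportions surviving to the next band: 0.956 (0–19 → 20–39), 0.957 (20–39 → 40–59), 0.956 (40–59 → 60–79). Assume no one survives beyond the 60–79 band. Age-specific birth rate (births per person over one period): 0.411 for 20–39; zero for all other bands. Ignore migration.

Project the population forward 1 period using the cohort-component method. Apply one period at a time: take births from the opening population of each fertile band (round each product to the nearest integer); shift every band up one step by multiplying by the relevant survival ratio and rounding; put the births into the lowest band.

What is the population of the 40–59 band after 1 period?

(Groups numbered youngest = 1 to oldest = 4.)
After projecting period 1:
Births: 72000 * 0.411 = 29592
Group 2: 26000 * 0.956 = 24856
Group 3: 72000 * 0.957 = 68904
Group 4: 58500 * 0.956 = 55926
End of period: [29592, 24856, 68904, 55926]

68904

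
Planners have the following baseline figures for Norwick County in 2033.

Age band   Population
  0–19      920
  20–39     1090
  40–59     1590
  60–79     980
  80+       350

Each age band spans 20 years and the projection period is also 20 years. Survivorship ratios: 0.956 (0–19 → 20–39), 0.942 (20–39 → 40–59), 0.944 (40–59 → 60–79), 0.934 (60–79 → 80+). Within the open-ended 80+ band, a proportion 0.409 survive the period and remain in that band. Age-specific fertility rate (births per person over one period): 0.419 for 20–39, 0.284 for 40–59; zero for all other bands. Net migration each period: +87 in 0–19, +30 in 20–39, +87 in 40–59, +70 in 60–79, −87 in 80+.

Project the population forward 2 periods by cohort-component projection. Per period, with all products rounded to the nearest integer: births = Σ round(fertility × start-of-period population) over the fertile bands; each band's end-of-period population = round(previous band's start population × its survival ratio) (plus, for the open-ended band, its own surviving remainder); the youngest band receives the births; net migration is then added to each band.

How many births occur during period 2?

697

(Groups numbered youngest = 1 to oldest = 5.)
[period 1]
Births: 1090 × 0.419 = 457  |  1590 × 0.284 = 452 → total 909
Group 2: 920 × 0.956 = 880
Group 3: 1090 × 0.942 = 1027
Group 4: 1590 × 0.944 = 1501
Group 5: 980 × 0.934 + 350 × 0.409 = 915 + 143 = 1058
Net migration: Group 1 + 87 → 996; Group 2 + 30 → 910; Group 3 + 87 → 1114; Group 4 + 70 → 1571; Group 5 − 87 → 971
Population now: 0–19=996, 20–39=910, 40–59=1114, 60–79=1571, 80+=971
[period 2]
Births: 910 × 0.419 = 381  |  1114 × 0.284 = 316 → total 697
Group 2: 996 × 0.956 = 952
Group 3: 910 × 0.942 = 857
Group 4: 1114 × 0.944 = 1052
Group 5: 1571 × 0.934 + 971 × 0.409 = 1467 + 397 = 1864
Net migration: Group 1 + 87 → 784; Group 2 + 30 → 982; Group 3 + 87 → 944; Group 4 + 70 → 1122; Group 5 − 87 → 1777
Population now: 0–19=784, 20–39=982, 40–59=944, 60–79=1122, 80+=1777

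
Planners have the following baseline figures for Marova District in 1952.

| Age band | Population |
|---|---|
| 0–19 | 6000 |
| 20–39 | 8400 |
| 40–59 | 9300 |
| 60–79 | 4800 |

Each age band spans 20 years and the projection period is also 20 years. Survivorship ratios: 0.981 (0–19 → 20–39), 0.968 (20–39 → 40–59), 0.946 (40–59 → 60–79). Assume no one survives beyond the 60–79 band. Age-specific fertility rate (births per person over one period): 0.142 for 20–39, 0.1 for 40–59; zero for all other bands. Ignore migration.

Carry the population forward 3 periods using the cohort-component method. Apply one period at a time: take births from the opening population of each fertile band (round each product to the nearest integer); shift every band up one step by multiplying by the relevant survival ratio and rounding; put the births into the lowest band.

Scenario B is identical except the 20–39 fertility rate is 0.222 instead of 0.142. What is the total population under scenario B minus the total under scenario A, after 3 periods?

Period 1:
Births: 8400 × 0.142 = 1193  |  9300 × 0.1 = 930 → 2123
20–39: 6000 × 0.981 = 5886
40–59: 8400 × 0.968 = 8131
60–79: 9300 × 0.946 = 8798
→ [2123, 5886, 8131, 8798]
Period 2:
Births: 5886 × 0.142 = 836  |  8131 × 0.1 = 813 → 1649
20–39: 2123 × 0.981 = 2083
40–59: 5886 × 0.968 = 5698
60–79: 8131 × 0.946 = 7692
→ [1649, 2083, 5698, 7692]
Period 3:
Births: 2083 × 0.142 = 296  |  5698 × 0.1 = 570 → 866
20–39: 1649 × 0.981 = 1618
40–59: 2083 × 0.968 = 2016
60–79: 5698 × 0.946 = 5390
→ [866, 1618, 2016, 5390]
Scenario A total after 3 periods: 9890
Scenario B projection —
Period 1:
Births: 8400 × 0.222 = 1865  |  9300 × 0.1 = 930 → 2795
20–39: 6000 × 0.981 = 5886
40–59: 8400 × 0.968 = 8131
60–79: 9300 × 0.946 = 8798
→ [2795, 5886, 8131, 8798]
Period 2:
Births: 5886 × 0.222 = 1307  |  8131 × 0.1 = 813 → 2120
20–39: 2795 × 0.981 = 2742
40–59: 5886 × 0.968 = 5698
60–79: 8131 × 0.946 = 7692
→ [2120, 2742, 5698, 7692]
Period 3:
Births: 2742 × 0.222 = 609  |  5698 × 0.1 = 570 → 1179
20–39: 2120 × 0.981 = 2080
40–59: 2742 × 0.968 = 2654
60–79: 5698 × 0.946 = 5390
→ [1179, 2080, 2654, 5390]
Scenario B total after 3 periods: 11303
Difference B − A = 11303 − 9890 = 1413

1413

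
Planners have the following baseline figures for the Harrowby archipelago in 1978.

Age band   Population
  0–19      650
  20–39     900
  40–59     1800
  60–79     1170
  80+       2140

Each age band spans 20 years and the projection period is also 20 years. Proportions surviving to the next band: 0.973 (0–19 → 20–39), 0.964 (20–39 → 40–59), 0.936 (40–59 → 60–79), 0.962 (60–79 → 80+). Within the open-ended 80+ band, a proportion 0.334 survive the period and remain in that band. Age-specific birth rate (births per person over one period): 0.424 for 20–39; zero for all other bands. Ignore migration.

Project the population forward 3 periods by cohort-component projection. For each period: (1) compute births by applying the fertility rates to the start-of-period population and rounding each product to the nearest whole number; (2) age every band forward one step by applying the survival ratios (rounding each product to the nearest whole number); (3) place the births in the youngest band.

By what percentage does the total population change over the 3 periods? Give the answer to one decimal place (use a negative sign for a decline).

-56.8

Numbering the bands 1..5 from youngest to oldest:
Period 1:
Births: 900 × 0.424 = 382
Band 2: 650 × 0.973 = 632
Band 3: 900 × 0.964 = 868
Band 4: 1800 × 0.936 = 1685
Band 5: 1170 × 0.962 + 2140 × 0.334 = 1126 + 715 = 1841
Population now: 0–19=382, 20–39=632, 40–59=868, 60–79=1685, 80+=1841
Period 2:
Births: 632 × 0.424 = 268
Band 2: 382 × 0.973 = 372
Band 3: 632 × 0.964 = 609
Band 4: 868 × 0.936 = 812
Band 5: 1685 × 0.962 + 1841 × 0.334 = 1621 + 615 = 2236
Population now: 0–19=268, 20–39=372, 40–59=609, 60–79=812, 80+=2236
Period 3:
Births: 372 × 0.424 = 158
Band 2: 268 × 0.973 = 261
Band 3: 372 × 0.964 = 359
Band 4: 609 × 0.936 = 570
Band 5: 812 × 0.962 + 2236 × 0.334 = 781 + 747 = 1528
Population now: 0–19=158, 20–39=261, 40–59=359, 60–79=570, 80+=1528
Total: 6660 → 2876; change = -3784; percentage change = -56.8%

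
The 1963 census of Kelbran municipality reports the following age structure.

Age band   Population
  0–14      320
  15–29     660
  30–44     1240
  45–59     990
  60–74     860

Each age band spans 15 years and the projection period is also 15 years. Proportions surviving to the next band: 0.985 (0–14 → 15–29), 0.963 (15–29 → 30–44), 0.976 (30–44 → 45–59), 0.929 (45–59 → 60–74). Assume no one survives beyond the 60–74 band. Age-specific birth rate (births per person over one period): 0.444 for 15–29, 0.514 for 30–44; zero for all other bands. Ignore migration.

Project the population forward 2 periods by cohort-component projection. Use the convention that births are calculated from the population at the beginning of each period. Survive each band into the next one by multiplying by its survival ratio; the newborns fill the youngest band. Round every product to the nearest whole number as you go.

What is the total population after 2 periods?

After projecting period 1:
Births: 660 * 0.444 = 293  |  1240 * 0.514 = 637 → total 930
15–29: 320 * 0.985 = 315
30–44: 660 * 0.963 = 636
45–59: 1240 * 0.976 = 1210
60–74: 990 * 0.929 = 920
End of period: [930, 315, 636, 1210, 920]
After projecting period 2:
Births: 315 * 0.444 = 140  |  636 * 0.514 = 327 → total 467
15–29: 930 * 0.985 = 916
30–44: 315 * 0.963 = 303
45–59: 636 * 0.976 = 621
60–74: 1210 * 0.929 = 1124
End of period: [467, 916, 303, 621, 1124]
Total after period 2: 467 + 916 + 303 + 621 + 1124 = 3431

3431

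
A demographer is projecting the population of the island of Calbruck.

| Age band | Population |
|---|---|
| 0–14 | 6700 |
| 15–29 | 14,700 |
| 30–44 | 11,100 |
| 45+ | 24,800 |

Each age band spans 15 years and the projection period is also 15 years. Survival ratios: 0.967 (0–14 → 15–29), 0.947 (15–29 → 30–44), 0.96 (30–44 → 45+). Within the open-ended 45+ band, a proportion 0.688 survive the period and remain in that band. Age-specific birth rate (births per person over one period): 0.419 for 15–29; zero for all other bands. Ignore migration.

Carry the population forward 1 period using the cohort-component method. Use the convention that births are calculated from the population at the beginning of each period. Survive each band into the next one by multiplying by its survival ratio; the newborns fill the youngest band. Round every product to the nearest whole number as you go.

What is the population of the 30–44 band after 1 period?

(Groups numbered youngest = 1 to oldest = 4.)
After projecting period 1:
Births: 14700 × 0.419 = 6159
Group 2: 6700 × 0.967 = 6479
Group 3: 14700 × 0.947 = 13921
Group 4: 11100 × 0.96 + 24800 × 0.688 = 10656 + 17062 = 27718
→ [6159, 6479, 13921, 27718]

13921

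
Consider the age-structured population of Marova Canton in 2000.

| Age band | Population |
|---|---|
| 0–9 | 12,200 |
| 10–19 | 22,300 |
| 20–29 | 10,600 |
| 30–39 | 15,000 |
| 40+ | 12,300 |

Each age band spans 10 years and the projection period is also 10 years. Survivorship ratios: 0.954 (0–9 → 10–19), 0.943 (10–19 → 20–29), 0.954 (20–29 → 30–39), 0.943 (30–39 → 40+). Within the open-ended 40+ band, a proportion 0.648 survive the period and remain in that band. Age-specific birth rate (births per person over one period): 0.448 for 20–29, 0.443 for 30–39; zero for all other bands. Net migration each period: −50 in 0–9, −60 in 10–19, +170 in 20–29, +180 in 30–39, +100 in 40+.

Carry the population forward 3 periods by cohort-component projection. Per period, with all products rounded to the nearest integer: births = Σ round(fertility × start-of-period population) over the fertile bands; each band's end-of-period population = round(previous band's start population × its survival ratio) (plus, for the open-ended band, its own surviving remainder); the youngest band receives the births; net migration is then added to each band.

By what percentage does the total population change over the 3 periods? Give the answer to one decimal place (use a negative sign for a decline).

Call the groups 1 to 5, youngest first.
After projecting period 1:
Births: 10600 * 0.448 = 4749  |  15000 * 0.443 = 6645 — total 11394
Group 2: 12200 * 0.954 = 11639
Group 3: 22300 * 0.943 = 21029
Group 4: 10600 * 0.954 = 10112
Group 5: 15000 * 0.943 + 12300 * 0.648 = 14145 + 7970 = 22115
Net migration: Group 1 − 50 → 11344; Group 2 − 60 → 11579; Group 3 + 170 → 21199; Group 4 + 180 → 10292; Group 5 + 100 → 22215
End of period: [11344, 11579, 21199, 10292, 22215]
After projecting period 2:
Births: 21199 * 0.448 = 9497  |  10292 * 0.443 = 4559 — total 14056
Group 2: 11344 * 0.954 = 10822
Group 3: 11579 * 0.943 = 10919
Group 4: 21199 * 0.954 = 20224
Group 5: 10292 * 0.943 + 22215 * 0.648 = 9705 + 14395 = 24100
Net migration: Group 1 − 50 → 14006; Group 2 − 60 → 10762; Group 3 + 170 → 11089; Group 4 + 180 → 20404; Group 5 + 100 → 24200
End of period: [14006, 10762, 11089, 20404, 24200]
After projecting period 3:
Births: 11089 * 0.448 = 4968  |  20404 * 0.443 = 9039 — total 14007
Group 2: 14006 * 0.954 = 13362
Group 3: 10762 * 0.943 = 10149
Group 4: 11089 * 0.954 = 10579
Group 5: 20404 * 0.943 + 24200 * 0.648 = 19241 + 15682 = 34923
Net migration: Group 1 − 50 → 13957; Group 2 − 60 → 13302; Group 3 + 170 → 10319; Group 4 + 180 → 10759; Group 5 + 100 → 35023
End of period: [13957, 13302, 10319, 10759, 35023]
Total: 72400 → 83360; change = 10960; percentage change = 15.1%

15.1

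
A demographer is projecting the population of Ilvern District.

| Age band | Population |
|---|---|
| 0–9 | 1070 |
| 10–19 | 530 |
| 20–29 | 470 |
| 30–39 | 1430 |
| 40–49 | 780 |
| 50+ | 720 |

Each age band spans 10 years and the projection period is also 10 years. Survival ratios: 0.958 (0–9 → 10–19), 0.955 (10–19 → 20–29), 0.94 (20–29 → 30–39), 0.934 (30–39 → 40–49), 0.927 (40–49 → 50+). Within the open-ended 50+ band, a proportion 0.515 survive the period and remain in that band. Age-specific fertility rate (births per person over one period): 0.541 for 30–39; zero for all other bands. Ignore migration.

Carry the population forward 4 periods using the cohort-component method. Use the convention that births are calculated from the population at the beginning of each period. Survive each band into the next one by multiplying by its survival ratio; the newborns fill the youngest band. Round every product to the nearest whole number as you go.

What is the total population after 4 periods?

Period 1:
Births: 1430 * 0.541 = 774
10–19: 1070 * 0.958 = 1025
20–29: 530 * 0.955 = 506
30–39: 470 * 0.94 = 442
40–49: 1430 * 0.934 = 1336
50+: 780 * 0.927 + 720 * 0.515 = 723 + 371 = 1094
Giving 774 / 1025 / 506 / 442 / 1336 / 1094.
Period 2:
Births: 442 * 0.541 = 239
10–19: 774 * 0.958 = 741
20–29: 1025 * 0.955 = 979
30–39: 506 * 0.94 = 476
40–49: 442 * 0.934 = 413
50+: 1336 * 0.927 + 1094 * 0.515 = 1238 + 563 = 1801
Giving 239 / 741 / 979 / 476 / 413 / 1801.
Period 3:
Births: 476 * 0.541 = 258
10–19: 239 * 0.958 = 229
20–29: 741 * 0.955 = 708
30–39: 979 * 0.94 = 920
40–49: 476 * 0.934 = 445
50+: 413 * 0.927 + 1801 * 0.515 = 383 + 928 = 1311
Giving 258 / 229 / 708 / 920 / 445 / 1311.
Period 4:
Births: 920 * 0.541 = 498
10–19: 258 * 0.958 = 247
20–29: 229 * 0.955 = 219
30–39: 708 * 0.94 = 666
40–49: 920 * 0.934 = 859
50+: 445 * 0.927 + 1311 * 0.515 = 413 + 675 = 1088
Giving 498 / 247 / 219 / 666 / 859 / 1088.
Total after period 4: 498 + 247 + 219 + 666 + 859 + 1088 = 3577

3577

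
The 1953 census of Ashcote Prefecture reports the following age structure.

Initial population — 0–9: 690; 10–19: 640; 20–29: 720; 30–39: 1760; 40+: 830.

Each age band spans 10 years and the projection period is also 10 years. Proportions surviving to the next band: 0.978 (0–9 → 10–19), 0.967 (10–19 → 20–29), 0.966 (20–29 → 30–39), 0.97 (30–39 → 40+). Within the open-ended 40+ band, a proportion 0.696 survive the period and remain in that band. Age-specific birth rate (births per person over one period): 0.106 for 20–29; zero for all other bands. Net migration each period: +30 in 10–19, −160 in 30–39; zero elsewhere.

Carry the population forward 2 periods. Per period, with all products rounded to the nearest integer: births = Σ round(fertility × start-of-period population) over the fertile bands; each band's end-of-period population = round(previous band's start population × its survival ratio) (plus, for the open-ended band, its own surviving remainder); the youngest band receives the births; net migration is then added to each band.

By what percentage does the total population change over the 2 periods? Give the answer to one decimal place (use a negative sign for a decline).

-26.7

After projecting period 1:
Births: 720 × 0.106 = 76
10–19: 690 × 0.978 = 675
20–29: 640 × 0.967 = 619
30–39: 720 × 0.966 = 696
40+: 1760 × 0.97 + 830 × 0.696 = 1707 + 578 = 2285
Net migration: 10–19 + 30 → 705; 30–39 − 160 → 536
Population now: 0–9=76, 10–19=705, 20–29=619, 30–39=536, 40+=2285
After projecting period 2:
Births: 619 × 0.106 = 66
10–19: 76 × 0.978 = 74
20–29: 705 × 0.967 = 682
30–39: 619 × 0.966 = 598
40+: 536 × 0.97 + 2285 × 0.696 = 520 + 1590 = 2110
Net migration: 10–19 + 30 → 104; 30–39 − 160 → 438
Population now: 0–9=66, 10–19=104, 20–29=682, 30–39=438, 40+=2110
Total: 4640 → 3400; change = -1240; percentage change = -26.7%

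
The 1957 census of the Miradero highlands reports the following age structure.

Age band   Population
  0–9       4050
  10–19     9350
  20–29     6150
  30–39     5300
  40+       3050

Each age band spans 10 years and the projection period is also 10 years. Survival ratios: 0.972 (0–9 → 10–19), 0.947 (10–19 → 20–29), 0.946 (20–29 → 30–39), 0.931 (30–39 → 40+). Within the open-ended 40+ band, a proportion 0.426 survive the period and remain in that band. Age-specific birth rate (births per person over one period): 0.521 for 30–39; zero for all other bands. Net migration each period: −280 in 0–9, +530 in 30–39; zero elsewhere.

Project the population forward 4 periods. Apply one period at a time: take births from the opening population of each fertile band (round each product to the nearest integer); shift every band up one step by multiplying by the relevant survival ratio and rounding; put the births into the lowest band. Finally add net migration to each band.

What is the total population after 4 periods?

(Groups numbered youngest = 1 to oldest = 5.)
After projecting period 1:
Births: 5300 × 0.521 = 2761
Group 2: 4050 × 0.972 = 3937
Group 3: 9350 × 0.947 = 8854
Group 4: 6150 × 0.946 = 5818
Group 5: 5300 × 0.931 + 3050 × 0.426 = 4934 + 1299 = 6233
Net migration: Group 1 − 280 → 2481; Group 4 + 530 → 6348
→ [2481, 3937, 8854, 6348, 6233]
After projecting period 2:
Births: 6348 × 0.521 = 3307
Group 2: 2481 × 0.972 = 2412
Group 3: 3937 × 0.947 = 3728
Group 4: 8854 × 0.946 = 8376
Group 5: 6348 × 0.931 + 6233 × 0.426 = 5910 + 2655 = 8565
Net migration: Group 1 − 280 → 3027; Group 4 + 530 → 8906
→ [3027, 2412, 3728, 8906, 8565]
After projecting period 3:
Births: 8906 × 0.521 = 4640
Group 2: 3027 × 0.972 = 2942
Group 3: 2412 × 0.947 = 2284
Group 4: 3728 × 0.946 = 3527
Group 5: 8906 × 0.931 + 8565 × 0.426 = 8291 + 3649 = 11940
Net migration: Group 1 − 280 → 4360; Group 4 + 530 → 4057
→ [4360, 2942, 2284, 4057, 11940]
After projecting period 4:
Births: 4057 × 0.521 = 2114
Group 2: 4360 × 0.972 = 4238
Group 3: 2942 × 0.947 = 2786
Group 4: 2284 × 0.946 = 2161
Group 5: 4057 × 0.931 + 11940 × 0.426 = 3777 + 5086 = 8863
Net migration: Group 1 − 280 → 1834; Group 4 + 530 → 2691
→ [1834, 4238, 2786, 2691, 8863]
Total after period 4: 1834 + 4238 + 2786 + 2691 + 8863 = 20412

20412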